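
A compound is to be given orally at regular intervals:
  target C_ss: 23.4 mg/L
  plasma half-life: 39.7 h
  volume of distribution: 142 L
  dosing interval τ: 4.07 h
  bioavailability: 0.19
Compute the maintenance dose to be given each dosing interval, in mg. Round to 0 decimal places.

1243 mg

k = ln2 / t½ = 0.693147 / 39.7 = 0.01746 h⁻¹
CL = k × Vd = 0.01746 × 142 = 2.479 L/h
At steady state, F × (Dose/τ) = Css × CL.
Dose = Css × CL × τ / F = 23.4 × 2.479 × 4.07 / 0.19 = 1243 mg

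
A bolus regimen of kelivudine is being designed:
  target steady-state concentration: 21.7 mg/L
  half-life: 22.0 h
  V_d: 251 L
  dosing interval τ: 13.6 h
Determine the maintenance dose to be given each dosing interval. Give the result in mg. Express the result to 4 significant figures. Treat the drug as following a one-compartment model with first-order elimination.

2334 mg

k = ln2 / t½ = 0.693147 / 22.0 = 0.03151 h⁻¹
CL = k × Vd = 0.03151 × 251 = 7.909 L/h
At steady state, Dose/τ = Css × CL.
Dose = Css × CL × τ = 21.7 × 7.909 × 13.6 = 2334 mg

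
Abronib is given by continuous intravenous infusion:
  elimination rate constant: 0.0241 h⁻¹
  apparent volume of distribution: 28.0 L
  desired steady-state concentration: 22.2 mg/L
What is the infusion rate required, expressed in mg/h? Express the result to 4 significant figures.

14.98 mg/h

CL = k × Vd = 0.02410 × 28.0 = 0.6748 L/h
At steady state, infusion rate R₀ = Css × CL = 22.2 × 0.6748 = 14.98 mg/h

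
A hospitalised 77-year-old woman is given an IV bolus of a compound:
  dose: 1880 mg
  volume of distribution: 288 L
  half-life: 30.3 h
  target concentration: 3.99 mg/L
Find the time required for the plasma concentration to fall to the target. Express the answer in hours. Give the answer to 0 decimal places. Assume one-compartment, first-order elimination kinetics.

C₀ = Dose / Vd = 1880 / 288 = 6.528 mg/L
k = ln2 / t½ = 0.693147 / 30.3 = 0.02288 h⁻¹
t = ln(C₀ / C) / k = ln(6.528 / 3.99) / 0.02288
  = ln(1.636) / 0.02288 = 0.4923 / 0.02288 = 21.52 h

22 h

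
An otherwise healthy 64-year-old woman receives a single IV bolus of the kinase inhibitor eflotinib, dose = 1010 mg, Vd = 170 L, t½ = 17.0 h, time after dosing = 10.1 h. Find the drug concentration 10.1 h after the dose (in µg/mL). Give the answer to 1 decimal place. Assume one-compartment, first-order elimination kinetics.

C₀ = Dose / Vd = 1010 / 170 = 5.941 mg/L
k = ln2 / t½ = 0.693147 / 17.0 = 0.04077 h⁻¹
C = C₀ · e^(−k·t) = 5.941 × e^(−0.04077 × 10.1)
  = 5.941 × 0.6625 = 3.936 mg/L
(3.936 mg/L = 3.936 µg/mL)

3.9 µg/mL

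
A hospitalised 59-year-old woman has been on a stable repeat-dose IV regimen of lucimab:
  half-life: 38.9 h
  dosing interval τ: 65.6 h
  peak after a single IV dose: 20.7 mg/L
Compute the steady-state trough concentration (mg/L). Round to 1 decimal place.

9.3 mg/L

k = ln2 / t½ = 0.693147 / 38.9 = 0.01782 h⁻¹
e^(−kτ) = e^(−0.01782 × 65.6) = 0.3107
Accumulation ratio R = 1 / (1 − e^(−kτ)) = 1 / (1 − 0.3107) = 1.451
Steady-state trough = C₀ × R × e^(−kτ) = 20.7 × 1.451 × 0.3107 = 9.332 mg/L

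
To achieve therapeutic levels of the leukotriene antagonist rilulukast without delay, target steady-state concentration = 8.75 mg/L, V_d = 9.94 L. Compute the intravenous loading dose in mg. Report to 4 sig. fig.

86.98 mg

LD = Css × Vd = 8.75 × 9.94 = 86.98 mg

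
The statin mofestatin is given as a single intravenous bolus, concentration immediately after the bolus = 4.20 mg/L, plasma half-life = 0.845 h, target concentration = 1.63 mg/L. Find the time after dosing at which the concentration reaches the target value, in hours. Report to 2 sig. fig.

1.2 h

k = ln2 / t½ = 0.693147 / 0.845 = 0.8203 h⁻¹
t = ln(C₀ / C) / k = ln(4.200 / 1.63) / 0.8203
  = ln(2.577) / 0.8203 = 0.9466 / 0.8203 = 1.154 h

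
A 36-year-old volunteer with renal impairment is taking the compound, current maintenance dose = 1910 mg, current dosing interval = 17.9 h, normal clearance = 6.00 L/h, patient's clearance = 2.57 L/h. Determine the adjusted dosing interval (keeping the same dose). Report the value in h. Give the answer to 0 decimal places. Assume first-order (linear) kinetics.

To keep the same average steady-state level, dosing rate must scale with clearance.
CL ratio = 2.57 / 6.00 = 0.4283
New interval (same dose) = 17.9 / 0.4283 = 41.79 h

42 h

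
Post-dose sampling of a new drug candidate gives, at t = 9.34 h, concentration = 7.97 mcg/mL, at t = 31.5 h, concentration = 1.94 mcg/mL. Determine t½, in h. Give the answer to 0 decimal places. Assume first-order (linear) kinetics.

k = ln(C₁/C₂) / (t₂ − t₁) = ln(7.97/1.94) / (31.5 − 9.34)
  = 1.413 / 22.16 = 0.06376 h⁻¹
t½ = ln2 / k = 0.693147 / 0.06376 = 10.87 h

11 h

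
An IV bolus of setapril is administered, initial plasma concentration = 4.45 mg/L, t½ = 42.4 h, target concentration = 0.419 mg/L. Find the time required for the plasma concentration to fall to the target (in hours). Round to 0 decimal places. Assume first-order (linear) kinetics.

145 h

k = ln2 / t½ = 0.693147 / 42.4 = 0.01635 h⁻¹
t = ln(C₀ / C) / k = ln(4.450 / 0.419) / 0.01635
  = ln(10.62) / 0.01635 = 2.363 / 0.01635 = 144.5 h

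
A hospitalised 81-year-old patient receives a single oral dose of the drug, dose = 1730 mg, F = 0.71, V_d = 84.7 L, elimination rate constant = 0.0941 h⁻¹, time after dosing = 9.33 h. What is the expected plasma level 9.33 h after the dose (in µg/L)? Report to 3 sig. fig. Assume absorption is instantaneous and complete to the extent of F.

Amount reaching circulation = F × Dose = 0.71 × 1730 = 1228 mg
C₀ = F·Dose / Vd = 1228 / 84.7 = 14.50 mg/L
C = C₀ · e^(−k·t) = 14.50 × e^(−0.09410 × 9.33)
  = 14.50 × 0.4156 = 6.026 mg/L
Convert: 6.026 mg/L × 1000 = 6026 µg/L

6030 µg/L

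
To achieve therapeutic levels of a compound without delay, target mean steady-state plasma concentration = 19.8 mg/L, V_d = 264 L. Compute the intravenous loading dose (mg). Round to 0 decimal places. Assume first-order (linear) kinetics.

5227 mg

LD = Css × Vd = 19.8 × 264 = 5227 mg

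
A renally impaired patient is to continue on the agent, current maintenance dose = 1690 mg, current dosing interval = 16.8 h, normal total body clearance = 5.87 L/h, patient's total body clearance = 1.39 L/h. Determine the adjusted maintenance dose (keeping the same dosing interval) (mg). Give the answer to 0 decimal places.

To keep the same average steady-state level, dosing rate must scale with clearance.
CL ratio = 1.39 / 5.87 = 0.2368
New dose (same interval) = 1690 × 0.2368 = 400.2 mg

400 mg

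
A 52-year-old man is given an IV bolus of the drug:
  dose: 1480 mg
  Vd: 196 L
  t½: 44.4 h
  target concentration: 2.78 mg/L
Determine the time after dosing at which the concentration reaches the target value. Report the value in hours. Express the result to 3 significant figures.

C₀ = Dose / Vd = 1480 / 196 = 7.551 mg/L
k = ln2 / t½ = 0.693147 / 44.4 = 0.01561 h⁻¹
t = ln(C₀ / C) / k = ln(7.551 / 2.78) / 0.01561
  = ln(2.716) / 0.01561 = 0.9992 / 0.01561 = 64.01 h

64.0 h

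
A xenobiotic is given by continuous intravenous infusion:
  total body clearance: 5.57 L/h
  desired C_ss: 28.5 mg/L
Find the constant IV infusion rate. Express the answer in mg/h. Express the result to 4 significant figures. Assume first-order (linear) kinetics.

At steady state, infusion rate R₀ = Css × CL = 28.5 × 5.570 = 158.7 mg/h

158.7 mg/h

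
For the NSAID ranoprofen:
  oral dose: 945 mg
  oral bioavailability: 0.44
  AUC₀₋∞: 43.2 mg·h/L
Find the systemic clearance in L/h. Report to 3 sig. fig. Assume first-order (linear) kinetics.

9.63 L/h

CL = F·Dose / AUC = 0.44 × 945 / 43.2 = 9.625 L/h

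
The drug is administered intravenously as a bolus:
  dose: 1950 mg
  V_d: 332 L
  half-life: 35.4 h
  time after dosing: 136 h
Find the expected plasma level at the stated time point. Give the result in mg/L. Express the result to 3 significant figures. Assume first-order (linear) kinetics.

C₀ = Dose / Vd = 1950 / 332 = 5.873 mg/L
k = ln2 / t½ = 0.693147 / 35.4 = 0.01958 h⁻¹
C = C₀ · e^(−k·t) = 5.873 × e^(−0.01958 × 136)
  = 5.873 × 0.06975 = 0.4096 mg/L

0.410 mg/L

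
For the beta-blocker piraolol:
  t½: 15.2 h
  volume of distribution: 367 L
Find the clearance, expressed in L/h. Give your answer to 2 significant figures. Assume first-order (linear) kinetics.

17 L/h

k = ln2 / t½ = 0.693147 / 15.2 = 0.04560 h⁻¹
CL = k × Vd = 0.04560 × 367 = 16.74 L/h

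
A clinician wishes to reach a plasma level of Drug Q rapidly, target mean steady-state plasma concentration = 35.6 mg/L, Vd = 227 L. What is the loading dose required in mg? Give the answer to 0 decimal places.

8081 mg

LD = Css × Vd = 35.6 × 227 = 8081 mg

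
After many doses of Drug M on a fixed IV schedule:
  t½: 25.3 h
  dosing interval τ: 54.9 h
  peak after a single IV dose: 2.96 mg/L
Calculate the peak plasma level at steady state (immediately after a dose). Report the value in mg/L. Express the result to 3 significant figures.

3.81 mg/L

k = ln2 / t½ = 0.693147 / 25.3 = 0.02740 h⁻¹
e^(−kτ) = e^(−0.02740 × 54.9) = 0.2222
Accumulation ratio R = 1 / (1 − e^(−kτ)) = 1 / (1 − 0.2222) = 1.286
Steady-state peak = C₀ × R = 2.96 × 1.286 = 3.807 mg/L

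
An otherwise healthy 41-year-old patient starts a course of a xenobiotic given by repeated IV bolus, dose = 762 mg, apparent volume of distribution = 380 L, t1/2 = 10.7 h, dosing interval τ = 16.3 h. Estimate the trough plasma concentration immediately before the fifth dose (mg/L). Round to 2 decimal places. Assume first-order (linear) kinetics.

1.05 mg/L

C₀ per dose = Dose / Vd = 762 / 380 = 2.005 mg/L
k = ln2 / t½ = 0.693147 / 10.7 = 0.06478 h⁻¹
Fraction remaining after one interval: r = e^(−kτ) = e^(−0.06478 × 16.3) = 0.3479
Before dose 5, 4 doses have been given (aged 1τ, 2τ, 3τ, 4τ).
C_trough = C₀ × (r + r² + … + r^4) = C₀ × r(1−r^4)/(1−r)
        = 2.005 × 0.3479 × (1 − 0.01465) / (1 − 0.3479) = 1.054 mg/L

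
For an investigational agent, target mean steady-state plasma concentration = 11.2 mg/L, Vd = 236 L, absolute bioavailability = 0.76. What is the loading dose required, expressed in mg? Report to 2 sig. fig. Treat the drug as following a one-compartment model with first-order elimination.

3500 mg

LD = Css × Vd / F = 11.2 × 236 / 0.76 = 3478 mg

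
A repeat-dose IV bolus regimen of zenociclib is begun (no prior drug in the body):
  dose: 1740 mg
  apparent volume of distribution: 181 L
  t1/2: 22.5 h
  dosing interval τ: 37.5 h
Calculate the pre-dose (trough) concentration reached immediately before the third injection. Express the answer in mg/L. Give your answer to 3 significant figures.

C₀ per dose = Dose / Vd = 1740 / 181 = 9.613 mg/L
k = ln2 / t½ = 0.693147 / 22.5 = 0.03081 h⁻¹
Fraction remaining after one interval: r = e^(−kτ) = e^(−0.03081 × 37.5) = 0.3149
Before dose 3, 2 doses have been given (aged 1τ, 2τ).
C_trough = C₀ × (r + r²) = 9.613 × (0.3149 + 0.09916) = 3.980 mg/L

3.98 mg/L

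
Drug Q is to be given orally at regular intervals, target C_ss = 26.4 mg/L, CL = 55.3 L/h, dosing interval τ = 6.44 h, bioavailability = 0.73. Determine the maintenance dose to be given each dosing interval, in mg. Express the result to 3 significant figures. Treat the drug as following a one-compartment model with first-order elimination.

At steady state, F × (Dose/τ) = Css × CL.
Dose = Css × CL × τ / F = 26.4 × 55.30 × 6.44 / 0.73 = 12880 mg

12900 mg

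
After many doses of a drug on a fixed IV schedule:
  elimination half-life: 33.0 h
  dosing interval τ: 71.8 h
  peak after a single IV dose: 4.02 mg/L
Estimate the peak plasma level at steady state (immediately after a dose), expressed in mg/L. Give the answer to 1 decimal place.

k = ln2 / t½ = 0.693147 / 33.0 = 0.02100 h⁻¹
e^(−kτ) = e^(−0.02100 × 71.8) = 0.2214
Accumulation ratio R = 1 / (1 − e^(−kτ)) = 1 / (1 − 0.2214) = 1.284
Steady-state peak = C₀ × R = 4.02 × 1.284 = 5.162 mg/L

5.2 mg/L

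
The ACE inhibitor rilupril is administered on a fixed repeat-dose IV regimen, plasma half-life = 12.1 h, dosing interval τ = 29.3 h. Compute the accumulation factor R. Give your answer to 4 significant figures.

k = ln2 / t½ = 0.693147 / 12.1 = 0.05728 h⁻¹
e^(−kτ) = e^(−0.05728 × 29.3) = 0.1867
Accumulation ratio R = 1 / (1 − e^(−kτ)) = 1 / (1 − 0.1867) = 1.230

1.230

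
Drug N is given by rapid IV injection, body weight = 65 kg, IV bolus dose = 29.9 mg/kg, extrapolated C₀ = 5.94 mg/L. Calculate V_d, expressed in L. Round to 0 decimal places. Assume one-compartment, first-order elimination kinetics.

327 L

Dose = 29.9 × 65 = 1944 mg
Vd = Dose / C₀ = 1944 / 5.94 = 327.3 L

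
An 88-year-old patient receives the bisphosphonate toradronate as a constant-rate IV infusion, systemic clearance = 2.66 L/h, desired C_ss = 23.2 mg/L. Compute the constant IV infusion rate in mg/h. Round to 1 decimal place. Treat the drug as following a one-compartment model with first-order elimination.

61.7 mg/h

At steady state, infusion rate R₀ = Css × CL = 23.2 × 2.660 = 61.71 mg/h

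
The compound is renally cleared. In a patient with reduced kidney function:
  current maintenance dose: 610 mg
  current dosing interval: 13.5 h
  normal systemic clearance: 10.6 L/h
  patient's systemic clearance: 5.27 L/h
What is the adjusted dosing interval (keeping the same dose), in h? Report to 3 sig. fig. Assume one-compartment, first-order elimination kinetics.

27.2 h

To keep the same average steady-state level, dosing rate must scale with clearance.
CL ratio = 5.27 / 10.6 = 0.4972
New interval (same dose) = 13.5 / 0.4972 = 27.15 h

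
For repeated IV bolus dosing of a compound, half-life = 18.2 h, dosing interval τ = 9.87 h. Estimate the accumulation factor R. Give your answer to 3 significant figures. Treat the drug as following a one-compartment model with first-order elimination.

3.19

k = ln2 / t½ = 0.693147 / 18.2 = 0.03809 h⁻¹
e^(−kτ) = e^(−0.03809 × 9.87) = 0.6866
Accumulation ratio R = 1 / (1 − e^(−kτ)) = 1 / (1 − 0.6866) = 3.191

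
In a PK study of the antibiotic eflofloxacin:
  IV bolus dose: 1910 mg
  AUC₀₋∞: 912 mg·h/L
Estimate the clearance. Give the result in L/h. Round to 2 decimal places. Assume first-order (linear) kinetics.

2.09 L/h

CL = Dose / AUC = 1910 / 912 = 2.094 L/h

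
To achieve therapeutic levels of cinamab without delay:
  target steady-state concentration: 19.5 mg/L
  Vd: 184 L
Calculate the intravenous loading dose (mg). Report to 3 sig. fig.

3590 mg

LD = Css × Vd = 19.5 × 184 = 3588 mg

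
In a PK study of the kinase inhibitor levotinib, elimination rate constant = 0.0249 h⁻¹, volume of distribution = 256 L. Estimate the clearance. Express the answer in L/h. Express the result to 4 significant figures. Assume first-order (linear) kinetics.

6.374 L/h

CL = k × Vd = 0.0249 × 256 = 6.374 L/h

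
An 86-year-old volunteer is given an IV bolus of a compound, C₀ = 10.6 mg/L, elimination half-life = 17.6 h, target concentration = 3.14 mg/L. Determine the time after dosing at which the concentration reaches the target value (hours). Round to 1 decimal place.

k = ln2 / t½ = 0.693147 / 17.6 = 0.03938 h⁻¹
t = ln(C₀ / C) / k = ln(10.60 / 3.14) / 0.03938
  = ln(3.376) / 0.03938 = 1.217 / 0.03938 = 30.90 h

30.9 h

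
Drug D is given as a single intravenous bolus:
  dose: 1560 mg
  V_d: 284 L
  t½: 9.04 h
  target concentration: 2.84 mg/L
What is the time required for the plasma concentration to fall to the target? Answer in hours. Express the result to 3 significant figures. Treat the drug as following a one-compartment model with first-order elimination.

C₀ = Dose / Vd = 1560 / 284 = 5.493 mg/L
k = ln2 / t½ = 0.693147 / 9.04 = 0.07668 h⁻¹
t = ln(C₀ / C) / k = ln(5.493 / 2.84) / 0.07668
  = ln(1.934) / 0.07668 = 0.6596 / 0.07668 = 8.602 h

8.60 h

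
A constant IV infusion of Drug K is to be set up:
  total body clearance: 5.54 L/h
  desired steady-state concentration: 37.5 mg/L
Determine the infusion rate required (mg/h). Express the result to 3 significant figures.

At steady state, infusion rate R₀ = Css × CL = 37.5 × 5.540 = 207.8 mg/h

208 mg/h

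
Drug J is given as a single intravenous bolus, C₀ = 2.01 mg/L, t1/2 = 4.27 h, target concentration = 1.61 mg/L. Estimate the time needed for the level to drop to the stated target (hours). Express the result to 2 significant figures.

1.4 h

k = ln2 / t½ = 0.693147 / 4.27 = 0.1623 h⁻¹
t = ln(C₀ / C) / k = ln(2.010 / 1.61) / 0.1623
  = ln(1.248) / 0.1623 = 0.2215 / 0.1623 = 1.365 h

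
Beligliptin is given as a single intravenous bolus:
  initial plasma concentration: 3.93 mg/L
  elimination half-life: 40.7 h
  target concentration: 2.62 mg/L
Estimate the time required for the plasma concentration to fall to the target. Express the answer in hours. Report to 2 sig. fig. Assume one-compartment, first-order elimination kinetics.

24 h

k = ln2 / t½ = 0.693147 / 40.7 = 0.01703 h⁻¹
t = ln(C₀ / C) / k = ln(3.930 / 2.62) / 0.01703
  = ln(1.500) / 0.01703 = 0.4055 / 0.01703 = 23.81 h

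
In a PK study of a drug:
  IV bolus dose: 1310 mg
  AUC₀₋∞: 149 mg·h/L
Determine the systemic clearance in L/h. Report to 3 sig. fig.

CL = Dose / AUC = 1310 / 149 = 8.792 L/h

8.79 L/h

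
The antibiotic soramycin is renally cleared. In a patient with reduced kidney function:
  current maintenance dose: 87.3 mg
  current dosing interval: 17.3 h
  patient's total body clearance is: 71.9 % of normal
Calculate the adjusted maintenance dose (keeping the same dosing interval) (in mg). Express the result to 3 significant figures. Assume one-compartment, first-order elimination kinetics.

62.8 mg

To keep the same average steady-state level, dosing rate must scale with clearance.
CL ratio = 71.9 / 100 = 0.7190
New dose (same interval) = 87.3 × 0.7190 = 62.77 mg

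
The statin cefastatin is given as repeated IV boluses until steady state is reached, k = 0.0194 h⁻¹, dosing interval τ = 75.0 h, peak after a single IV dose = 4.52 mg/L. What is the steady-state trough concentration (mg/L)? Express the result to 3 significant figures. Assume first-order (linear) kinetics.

1.38 mg/L

e^(−kτ) = e^(−0.01940 × 75.0) = 0.2334
Accumulation ratio R = 1 / (1 − e^(−kτ)) = 1 / (1 − 0.2334) = 1.304
Steady-state trough = C₀ × R × e^(−kτ) = 4.52 × 1.304 × 0.2334 = 1.376 mg/L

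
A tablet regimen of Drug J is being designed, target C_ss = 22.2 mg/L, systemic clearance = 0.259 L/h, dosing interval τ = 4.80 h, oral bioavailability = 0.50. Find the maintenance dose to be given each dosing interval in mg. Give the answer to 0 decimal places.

At steady state, F × (Dose/τ) = Css × CL.
Dose = Css × CL × τ / F = 22.2 × 0.2590 × 4.80 / 0.50 = 55.20 mg

55 mg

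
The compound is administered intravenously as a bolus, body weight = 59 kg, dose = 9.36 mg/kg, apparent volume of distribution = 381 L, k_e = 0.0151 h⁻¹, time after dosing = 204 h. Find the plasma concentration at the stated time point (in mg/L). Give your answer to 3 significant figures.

Total dose = 9.36 × 59 = 552.2 mg
C₀ = Dose / Vd = 552.2 / 381 = 1.449 mg/L
C = C₀ · e^(−k·t) = 1.449 × e^(−0.01510 × 204)
  = 1.449 × 0.04594 = 0.06657 mg/L

0.0666 mg/L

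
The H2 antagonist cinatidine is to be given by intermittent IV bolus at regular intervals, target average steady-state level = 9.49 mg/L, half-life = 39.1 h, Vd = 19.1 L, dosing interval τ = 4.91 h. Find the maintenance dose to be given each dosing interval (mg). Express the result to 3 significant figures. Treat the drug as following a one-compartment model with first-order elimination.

15.8 mg

k = ln2 / t½ = 0.693147 / 39.1 = 0.01773 h⁻¹
CL = k × Vd = 0.01773 × 19.1 = 0.3386 L/h
At steady state, Dose/τ = Css × CL.
Dose = Css × CL × τ = 9.49 × 0.3386 × 4.91 = 15.78 mg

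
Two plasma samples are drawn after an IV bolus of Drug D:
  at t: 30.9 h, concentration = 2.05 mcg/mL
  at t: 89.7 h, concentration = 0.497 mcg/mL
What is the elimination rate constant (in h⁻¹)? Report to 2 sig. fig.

0.024 h⁻¹

k = ln(C₁/C₂) / (t₂ − t₁) = ln(2.05/0.497) / (89.7 − 30.9)
  = 1.417 / 58.80 = 0.02410 h⁻¹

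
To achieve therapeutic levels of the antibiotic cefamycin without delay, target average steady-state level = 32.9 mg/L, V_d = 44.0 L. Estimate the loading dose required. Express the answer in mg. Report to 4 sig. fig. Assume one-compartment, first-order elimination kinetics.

1448 mg

LD = Css × Vd = 32.9 × 44.0 = 1448 mg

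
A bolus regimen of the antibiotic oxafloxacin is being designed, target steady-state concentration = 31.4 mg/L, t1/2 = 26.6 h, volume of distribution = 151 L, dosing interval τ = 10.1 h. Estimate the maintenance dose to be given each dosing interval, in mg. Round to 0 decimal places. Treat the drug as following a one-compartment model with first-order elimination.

1248 mg

k = ln2 / t½ = 0.693147 / 26.6 = 0.02606 h⁻¹
CL = k × Vd = 0.02606 × 151 = 3.935 L/h
At steady state, Dose/τ = Css × CL.
Dose = Css × CL × τ = 31.4 × 3.935 × 10.1 = 1248 mg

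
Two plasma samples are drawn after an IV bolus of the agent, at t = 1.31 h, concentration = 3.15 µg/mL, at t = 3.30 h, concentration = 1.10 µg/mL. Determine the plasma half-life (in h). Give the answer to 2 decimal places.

k = ln(C₁/C₂) / (t₂ − t₁) = ln(3.15/1.10) / (3.30 − 1.31)
  = 1.052 / 1.990 = 0.5286 h⁻¹
t½ = ln2 / k = 0.693147 / 0.5286 = 1.311 h

1.31 h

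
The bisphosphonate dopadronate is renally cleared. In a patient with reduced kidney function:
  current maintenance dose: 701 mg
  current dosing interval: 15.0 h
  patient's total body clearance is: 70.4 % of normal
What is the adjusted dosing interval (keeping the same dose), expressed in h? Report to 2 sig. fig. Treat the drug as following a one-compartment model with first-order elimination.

21 h

To keep the same average steady-state level, dosing rate must scale with clearance.
CL ratio = 70.4 / 100 = 0.7040
New interval (same dose) = 15.0 / 0.7040 = 21.31 h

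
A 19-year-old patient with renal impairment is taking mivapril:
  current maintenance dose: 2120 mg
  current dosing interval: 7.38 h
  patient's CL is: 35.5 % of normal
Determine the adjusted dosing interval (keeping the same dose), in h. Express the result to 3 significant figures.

20.8 h

To keep the same average steady-state level, dosing rate must scale with clearance.
CL ratio = 35.5 / 100 = 0.3550
New interval (same dose) = 7.38 / 0.3550 = 20.79 h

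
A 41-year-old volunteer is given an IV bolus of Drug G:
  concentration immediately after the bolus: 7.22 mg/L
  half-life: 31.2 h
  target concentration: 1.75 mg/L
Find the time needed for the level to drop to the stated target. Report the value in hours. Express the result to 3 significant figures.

k = ln2 / t½ = 0.693147 / 31.2 = 0.02222 h⁻¹
t = ln(C₀ / C) / k = ln(7.220 / 1.75) / 0.02222
  = ln(4.126) / 0.02222 = 1.417 / 0.02222 = 63.77 h

63.8 h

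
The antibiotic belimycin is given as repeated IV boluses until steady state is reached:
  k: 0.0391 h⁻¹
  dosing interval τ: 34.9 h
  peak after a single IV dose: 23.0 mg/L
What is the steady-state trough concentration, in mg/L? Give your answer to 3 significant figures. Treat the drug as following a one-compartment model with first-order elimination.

7.89 mg/L

e^(−kτ) = e^(−0.03910 × 34.9) = 0.2555
Accumulation ratio R = 1 / (1 − e^(−kτ)) = 1 / (1 − 0.2555) = 1.343
Steady-state trough = C₀ × R × e^(−kτ) = 23.0 × 1.343 × 0.2555 = 7.892 mg/L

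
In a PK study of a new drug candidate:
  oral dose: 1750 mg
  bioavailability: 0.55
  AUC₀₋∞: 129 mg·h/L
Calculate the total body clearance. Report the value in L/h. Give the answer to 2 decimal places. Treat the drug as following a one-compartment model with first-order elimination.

CL = F·Dose / AUC = 0.55 × 1750 / 129 = 7.461 L/h

7.46 L/h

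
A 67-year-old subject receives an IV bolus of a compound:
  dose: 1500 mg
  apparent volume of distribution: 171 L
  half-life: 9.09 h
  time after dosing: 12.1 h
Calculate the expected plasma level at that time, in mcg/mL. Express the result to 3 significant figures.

C₀ = Dose / Vd = 1500 / 171 = 8.772 mg/L
k = ln2 / t½ = 0.693147 / 9.09 = 0.07625 h⁻¹
C = C₀ · e^(−k·t) = 8.772 × e^(−0.07625 × 12.1)
  = 8.772 × 0.3975 = 3.487 mg/L
(3.487 mg/L = 3.487 mcg/mL)

3.49 mcg/mL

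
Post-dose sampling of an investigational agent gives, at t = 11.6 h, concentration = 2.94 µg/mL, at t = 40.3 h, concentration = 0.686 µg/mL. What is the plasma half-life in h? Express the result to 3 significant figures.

13.7 h

k = ln(C₁/C₂) / (t₂ − t₁) = ln(2.94/0.686) / (40.3 − 11.6)
  = 1.455 / 28.70 = 0.05070 h⁻¹
t½ = ln2 / k = 0.693147 / 0.05070 = 13.67 h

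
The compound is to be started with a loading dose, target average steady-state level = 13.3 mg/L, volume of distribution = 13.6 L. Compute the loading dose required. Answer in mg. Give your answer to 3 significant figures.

LD = Css × Vd = 13.3 × 13.6 = 180.9 mg

181 mg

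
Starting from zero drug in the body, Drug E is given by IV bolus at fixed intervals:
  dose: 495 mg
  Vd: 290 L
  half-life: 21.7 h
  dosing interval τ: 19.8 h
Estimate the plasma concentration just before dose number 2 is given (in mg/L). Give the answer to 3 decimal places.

0.907 mg/L

C₀ per dose = Dose / Vd = 495 / 290 = 1.707 mg/L
k = ln2 / t½ = 0.693147 / 21.7 = 0.03194 h⁻¹
Fraction remaining after one interval: r = e^(−kτ) = e^(−0.03194 × 19.8) = 0.5313
Before dose 2, 1 dose has been given (aged 1τ).
C_trough = C₀ × r = 1.707 × 0.5313 = 0.9069 mg/L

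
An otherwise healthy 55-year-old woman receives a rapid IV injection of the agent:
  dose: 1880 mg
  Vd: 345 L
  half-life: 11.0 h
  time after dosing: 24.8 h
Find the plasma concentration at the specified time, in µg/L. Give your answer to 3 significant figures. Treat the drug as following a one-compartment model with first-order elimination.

1140 µg/L

C₀ = Dose / Vd = 1880 / 345 = 5.449 mg/L
k = ln2 / t½ = 0.693147 / 11.0 = 0.06301 h⁻¹
C = C₀ · e^(−k·t) = 5.449 × e^(−0.06301 × 24.8)
  = 5.449 × 0.2096 = 1.142 mg/L
Convert: 1.142 mg/L × 1000 = 1142 µg/L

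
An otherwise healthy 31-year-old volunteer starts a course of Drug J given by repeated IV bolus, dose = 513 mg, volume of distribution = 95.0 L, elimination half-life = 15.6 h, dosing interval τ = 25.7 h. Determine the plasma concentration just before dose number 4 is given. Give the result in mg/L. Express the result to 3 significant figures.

2.45 mg/L

C₀ per dose = Dose / Vd = 513 / 95.0 = 5.400 mg/L
k = ln2 / t½ = 0.693147 / 15.6 = 0.04443 h⁻¹
Fraction remaining after one interval: r = e^(−kτ) = e^(−0.04443 × 25.7) = 0.3192
Before dose 4, 3 doses have been given (aged 1τ, 2τ, 3τ).
C_trough = C₀ × (r + r² + … + r^3) = C₀ × r(1−r^3)/(1−r)
        = 5.400 × 0.3192 × (1 − 0.03252) / (1 − 0.3192) = 2.450 mg/L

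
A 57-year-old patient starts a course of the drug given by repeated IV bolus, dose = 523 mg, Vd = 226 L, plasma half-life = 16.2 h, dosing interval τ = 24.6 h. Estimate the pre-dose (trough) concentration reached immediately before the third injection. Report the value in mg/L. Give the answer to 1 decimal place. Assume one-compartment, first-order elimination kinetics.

1.1 mg/L

C₀ per dose = Dose / Vd = 523 / 226 = 2.314 mg/L
k = ln2 / t½ = 0.693147 / 16.2 = 0.04279 h⁻¹
Fraction remaining after one interval: r = e^(−kτ) = e^(−0.04279 × 24.6) = 0.3490
Before dose 3, 2 doses have been given (aged 1τ, 2τ).
C_trough = C₀ × (r + r²) = 2.314 × (0.3490 + 0.1218) = 1.089 mg/L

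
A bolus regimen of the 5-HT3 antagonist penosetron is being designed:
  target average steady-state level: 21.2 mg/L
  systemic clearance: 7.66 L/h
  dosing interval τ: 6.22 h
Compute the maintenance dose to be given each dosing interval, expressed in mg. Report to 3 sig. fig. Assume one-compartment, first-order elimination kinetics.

At steady state, Dose/τ = Css × CL.
Dose = Css × CL × τ = 21.2 × 7.660 × 6.22 = 1010 mg

1010 mg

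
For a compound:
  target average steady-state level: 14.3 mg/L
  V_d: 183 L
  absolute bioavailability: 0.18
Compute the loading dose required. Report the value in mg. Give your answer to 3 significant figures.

LD = Css × Vd / F = 14.3 × 183 / 0.18 = 14540 mg

14500 mg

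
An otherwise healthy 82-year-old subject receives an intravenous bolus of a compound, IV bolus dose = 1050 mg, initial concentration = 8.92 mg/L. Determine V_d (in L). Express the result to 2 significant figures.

120 L

Vd = Dose / C₀ = 1050 / 8.92 = 117.7 L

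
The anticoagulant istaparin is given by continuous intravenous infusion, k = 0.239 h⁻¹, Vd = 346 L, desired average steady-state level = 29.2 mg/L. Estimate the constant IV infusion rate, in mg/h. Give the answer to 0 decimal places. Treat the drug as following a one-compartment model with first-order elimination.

2415 mg/h

CL = k × Vd = 0.2390 × 346 = 82.69 L/h
At steady state, infusion rate R₀ = Css × CL = 29.2 × 82.69 = 2415 mg/h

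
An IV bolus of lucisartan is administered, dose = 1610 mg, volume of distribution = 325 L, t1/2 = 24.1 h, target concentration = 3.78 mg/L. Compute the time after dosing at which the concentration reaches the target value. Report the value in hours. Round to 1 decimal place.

9.4 h

C₀ = Dose / Vd = 1610 / 325 = 4.954 mg/L
k = ln2 / t½ = 0.693147 / 24.1 = 0.02876 h⁻¹
t = ln(C₀ / C) / k = ln(4.954 / 3.78) / 0.02876
  = ln(1.311) / 0.02876 = 0.2708 / 0.02876 = 9.416 h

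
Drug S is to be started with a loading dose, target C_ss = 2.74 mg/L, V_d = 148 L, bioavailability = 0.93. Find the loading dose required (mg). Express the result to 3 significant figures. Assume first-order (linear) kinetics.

436 mg

LD = Css × Vd / F = 2.74 × 148 / 0.93 = 436.0 mg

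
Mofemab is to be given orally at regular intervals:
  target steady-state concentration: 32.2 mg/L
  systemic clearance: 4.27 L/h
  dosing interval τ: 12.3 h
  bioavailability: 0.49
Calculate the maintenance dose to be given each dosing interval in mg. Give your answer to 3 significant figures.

3450 mg

At steady state, F × (Dose/τ) = Css × CL.
Dose = Css × CL × τ / F = 32.2 × 4.270 × 12.3 / 0.49 = 3451 mg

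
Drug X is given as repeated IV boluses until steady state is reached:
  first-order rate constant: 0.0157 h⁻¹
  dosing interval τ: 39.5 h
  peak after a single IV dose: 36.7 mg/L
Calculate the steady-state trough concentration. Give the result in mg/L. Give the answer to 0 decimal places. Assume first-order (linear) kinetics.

43 mg/L

e^(−kτ) = e^(−0.01570 × 39.5) = 0.5379
Accumulation ratio R = 1 / (1 − e^(−kτ)) = 1 / (1 − 0.5379) = 2.164
Steady-state trough = C₀ × R × e^(−kτ) = 36.7 × 2.164 × 0.5379 = 42.72 mg/L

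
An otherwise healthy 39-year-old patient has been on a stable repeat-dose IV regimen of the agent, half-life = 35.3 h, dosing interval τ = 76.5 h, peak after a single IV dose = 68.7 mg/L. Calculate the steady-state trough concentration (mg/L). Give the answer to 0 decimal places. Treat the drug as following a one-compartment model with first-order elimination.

20 mg/L

k = ln2 / t½ = 0.693147 / 35.3 = 0.01964 h⁻¹
e^(−kτ) = e^(−0.01964 × 76.5) = 0.2226
Accumulation ratio R = 1 / (1 − e^(−kτ)) = 1 / (1 − 0.2226) = 1.286
Steady-state trough = C₀ × R × e^(−kτ) = 68.7 × 1.286 × 0.2226 = 19.67 mg/L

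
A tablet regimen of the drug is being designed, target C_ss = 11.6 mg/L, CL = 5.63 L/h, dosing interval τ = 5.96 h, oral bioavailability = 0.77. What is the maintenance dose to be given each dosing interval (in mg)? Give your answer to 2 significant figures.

510 mg

At steady state, F × (Dose/τ) = Css × CL.
Dose = Css × CL × τ / F = 11.6 × 5.630 × 5.96 / 0.77 = 505.5 mg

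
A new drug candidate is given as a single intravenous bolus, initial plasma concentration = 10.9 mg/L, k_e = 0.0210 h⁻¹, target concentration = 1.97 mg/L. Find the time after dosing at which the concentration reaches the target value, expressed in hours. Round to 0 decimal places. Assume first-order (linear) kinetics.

81 h

t = ln(C₀ / C) / k = ln(10.90 / 1.97) / 0.02100
  = ln(5.533) / 0.02100 = 1.711 / 0.02100 = 81.48 h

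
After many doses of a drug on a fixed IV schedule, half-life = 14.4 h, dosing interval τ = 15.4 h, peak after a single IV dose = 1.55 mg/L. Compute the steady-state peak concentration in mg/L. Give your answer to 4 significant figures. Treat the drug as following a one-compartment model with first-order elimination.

k = ln2 / t½ = 0.693147 / 14.4 = 0.04814 h⁻¹
e^(−kτ) = e^(−0.04814 × 15.4) = 0.4765
Accumulation ratio R = 1 / (1 − e^(−kτ)) = 1 / (1 − 0.4765) = 1.910
Steady-state peak = C₀ × R = 1.55 × 1.910 = 2.961 mg/L

2.961 mg/L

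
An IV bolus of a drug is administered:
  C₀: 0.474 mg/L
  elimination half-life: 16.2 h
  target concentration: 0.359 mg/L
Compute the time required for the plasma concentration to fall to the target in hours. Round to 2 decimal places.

k = ln2 / t½ = 0.693147 / 16.2 = 0.04279 h⁻¹
t = ln(C₀ / C) / k = ln(0.4740 / 0.359) / 0.04279
  = ln(1.320) / 0.04279 = 0.2776 / 0.04279 = 6.487 h

6.49 h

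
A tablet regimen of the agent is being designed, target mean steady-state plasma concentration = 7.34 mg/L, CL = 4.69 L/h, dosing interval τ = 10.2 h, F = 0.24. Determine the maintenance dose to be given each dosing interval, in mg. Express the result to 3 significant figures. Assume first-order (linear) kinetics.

At steady state, F × (Dose/τ) = Css × CL.
Dose = Css × CL × τ / F = 7.34 × 4.690 × 10.2 / 0.24 = 1463 mg

1460 mg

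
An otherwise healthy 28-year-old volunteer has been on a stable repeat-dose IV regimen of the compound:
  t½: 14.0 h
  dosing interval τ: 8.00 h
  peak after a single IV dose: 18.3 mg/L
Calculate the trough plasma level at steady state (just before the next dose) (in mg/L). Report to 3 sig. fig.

37.7 mg/L

k = ln2 / t½ = 0.693147 / 14.0 = 0.04951 h⁻¹
e^(−kτ) = e^(−0.04951 × 8.00) = 0.6730
Accumulation ratio R = 1 / (1 − e^(−kτ)) = 1 / (1 − 0.6730) = 3.058
Steady-state trough = C₀ × R × e^(−kτ) = 18.3 × 3.058 × 0.6730 = 37.66 mg/L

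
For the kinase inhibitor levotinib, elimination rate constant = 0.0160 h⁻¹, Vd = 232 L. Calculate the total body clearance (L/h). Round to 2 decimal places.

CL = k × Vd = 0.0160 × 232 = 3.712 L/h

3.71 L/h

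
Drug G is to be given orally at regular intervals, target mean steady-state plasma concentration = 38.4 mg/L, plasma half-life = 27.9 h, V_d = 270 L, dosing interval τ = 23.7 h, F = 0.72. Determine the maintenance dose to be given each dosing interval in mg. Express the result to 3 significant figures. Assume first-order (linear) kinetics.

8480 mg

k = ln2 / t½ = 0.693147 / 27.9 = 0.02484 h⁻¹
CL = k × Vd = 0.02484 × 270 = 6.707 L/h
At steady state, F × (Dose/τ) = Css × CL.
Dose = Css × CL × τ / F = 38.4 × 6.707 × 23.7 / 0.72 = 8478 mg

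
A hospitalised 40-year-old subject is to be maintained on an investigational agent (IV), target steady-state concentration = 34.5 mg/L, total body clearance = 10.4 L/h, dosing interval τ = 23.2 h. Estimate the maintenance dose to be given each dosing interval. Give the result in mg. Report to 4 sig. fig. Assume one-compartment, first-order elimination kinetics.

At steady state, Dose/τ = Css × CL.
Dose = Css × CL × τ = 34.5 × 10.40 × 23.2 = 8324 mg

8324 mg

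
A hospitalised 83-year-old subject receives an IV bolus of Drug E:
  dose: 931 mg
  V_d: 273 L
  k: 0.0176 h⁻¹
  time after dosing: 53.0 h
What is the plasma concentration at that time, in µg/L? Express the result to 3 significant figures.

C₀ = Dose / Vd = 931.0 / 273 = 3.410 mg/L
C = C₀ · e^(−k·t) = 3.410 × e^(−0.01760 × 53.0)
  = 3.410 × 0.3935 = 1.342 mg/L
Convert: 1.342 mg/L × 1000 = 1342 µg/L

1340 µg/L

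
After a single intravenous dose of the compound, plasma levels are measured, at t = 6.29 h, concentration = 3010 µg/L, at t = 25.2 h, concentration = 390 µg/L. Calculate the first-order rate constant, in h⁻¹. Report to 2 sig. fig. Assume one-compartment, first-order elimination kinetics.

k = ln(C₁/C₂) / (t₂ − t₁) = ln(3010/390) / (25.2 − 6.29)
  = 2.044 / 18.91 = 0.1081 h⁻¹

0.11 h⁻¹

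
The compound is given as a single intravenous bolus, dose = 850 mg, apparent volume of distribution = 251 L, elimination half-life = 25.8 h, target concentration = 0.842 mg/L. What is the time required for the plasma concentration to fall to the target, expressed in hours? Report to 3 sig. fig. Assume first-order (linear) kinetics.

51.8 h

C₀ = Dose / Vd = 850.0 / 251 = 3.386 mg/L
k = ln2 / t½ = 0.693147 / 25.8 = 0.02687 h⁻¹
t = ln(C₀ / C) / k = ln(3.386 / 0.842) / 0.02687
  = ln(4.021) / 0.02687 = 1.392 / 0.02687 = 51.80 h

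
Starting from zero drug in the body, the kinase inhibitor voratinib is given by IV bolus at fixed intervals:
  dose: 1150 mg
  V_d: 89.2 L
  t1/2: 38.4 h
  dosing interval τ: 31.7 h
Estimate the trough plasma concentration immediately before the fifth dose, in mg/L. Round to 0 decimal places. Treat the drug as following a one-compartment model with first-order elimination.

15 mg/L

C₀ per dose = Dose / Vd = 1150 / 89.2 = 12.89 mg/L
k = ln2 / t½ = 0.693147 / 38.4 = 0.01805 h⁻¹
Fraction remaining after one interval: r = e^(−kτ) = e^(−0.01805 × 31.7) = 0.5643
Before dose 5, 4 doses have been given (aged 1τ, 2τ, 3τ, 4τ).
C_trough = C₀ × (r + r² + … + r^4) = C₀ × r(1−r^4)/(1−r)
        = 12.89 × 0.5643 × (1 − 0.1014) / (1 − 0.5643) = 15.00 mg/L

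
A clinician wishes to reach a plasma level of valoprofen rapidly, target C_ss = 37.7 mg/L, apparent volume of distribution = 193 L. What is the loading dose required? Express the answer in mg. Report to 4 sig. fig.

7276 mg

LD = Css × Vd = 37.7 × 193 = 7276 mg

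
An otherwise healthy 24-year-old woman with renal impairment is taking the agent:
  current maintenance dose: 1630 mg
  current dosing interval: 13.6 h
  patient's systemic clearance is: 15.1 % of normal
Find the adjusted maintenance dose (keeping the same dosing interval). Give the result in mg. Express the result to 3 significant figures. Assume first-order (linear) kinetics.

To keep the same average steady-state level, dosing rate must scale with clearance.
CL ratio = 15.1 / 100 = 0.1510
New dose (same interval) = 1630 × 0.1510 = 246.1 mg

246 mg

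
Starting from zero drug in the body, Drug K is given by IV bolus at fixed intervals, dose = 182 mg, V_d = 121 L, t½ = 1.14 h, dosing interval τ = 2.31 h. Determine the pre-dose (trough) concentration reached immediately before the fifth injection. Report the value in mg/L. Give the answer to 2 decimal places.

C₀ per dose = Dose / Vd = 182 / 121 = 1.504 mg/L
k = ln2 / t½ = 0.693147 / 1.14 = 0.6080 h⁻¹
Fraction remaining after one interval: r = e^(−kτ) = e^(−0.6080 × 2.31) = 0.2455
Before dose 5, 4 doses have been given (aged 1τ, 2τ, 3τ, 4τ).
C_trough = C₀ × (r + r² + … + r^4) = C₀ × r(1−r^4)/(1−r)
        = 1.504 × 0.2455 × (1 − 0.003633) / (1 − 0.2455) = 0.4876 mg/L

0.49 mg/L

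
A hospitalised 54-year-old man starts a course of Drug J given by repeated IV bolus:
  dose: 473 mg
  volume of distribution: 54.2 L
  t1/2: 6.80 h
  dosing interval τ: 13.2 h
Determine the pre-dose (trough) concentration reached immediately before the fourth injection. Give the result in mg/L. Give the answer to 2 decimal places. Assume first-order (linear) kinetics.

C₀ per dose = Dose / Vd = 473 / 54.2 = 8.727 mg/L
k = ln2 / t½ = 0.693147 / 6.80 = 0.1019 h⁻¹
Fraction remaining after one interval: r = e^(−kτ) = e^(−0.1019 × 13.2) = 0.2605
Before dose 4, 3 doses have been given (aged 1τ, 2τ, 3τ).
C_trough = C₀ × (r + r² + … + r^3) = C₀ × r(1−r^3)/(1−r)
        = 8.727 × 0.2605 × (1 − 0.01768) / (1 − 0.2605) = 3.020 mg/L

3.02 mg/L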